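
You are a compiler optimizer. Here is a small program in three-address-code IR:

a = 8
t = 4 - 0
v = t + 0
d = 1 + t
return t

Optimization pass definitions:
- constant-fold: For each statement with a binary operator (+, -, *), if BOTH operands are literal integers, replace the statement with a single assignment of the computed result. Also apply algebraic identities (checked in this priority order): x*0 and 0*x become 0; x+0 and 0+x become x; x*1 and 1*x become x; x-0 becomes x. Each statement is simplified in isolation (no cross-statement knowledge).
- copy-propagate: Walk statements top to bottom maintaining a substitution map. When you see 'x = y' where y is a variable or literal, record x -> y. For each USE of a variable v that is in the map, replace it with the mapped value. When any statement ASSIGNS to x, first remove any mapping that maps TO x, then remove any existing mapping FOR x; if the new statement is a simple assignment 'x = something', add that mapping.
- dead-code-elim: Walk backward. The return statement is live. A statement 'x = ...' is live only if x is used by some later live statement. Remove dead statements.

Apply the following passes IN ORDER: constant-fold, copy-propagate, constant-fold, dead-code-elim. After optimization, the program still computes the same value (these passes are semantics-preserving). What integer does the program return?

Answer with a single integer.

Initial IR:
  a = 8
  t = 4 - 0
  v = t + 0
  d = 1 + t
  return t
After constant-fold (5 stmts):
  a = 8
  t = 4
  v = t
  d = 1 + t
  return t
After copy-propagate (5 stmts):
  a = 8
  t = 4
  v = 4
  d = 1 + 4
  return 4
After constant-fold (5 stmts):
  a = 8
  t = 4
  v = 4
  d = 5
  return 4
After dead-code-elim (1 stmts):
  return 4
Evaluate:
  a = 8  =>  a = 8
  t = 4 - 0  =>  t = 4
  v = t + 0  =>  v = 4
  d = 1 + t  =>  d = 5
  return t = 4

Answer: 4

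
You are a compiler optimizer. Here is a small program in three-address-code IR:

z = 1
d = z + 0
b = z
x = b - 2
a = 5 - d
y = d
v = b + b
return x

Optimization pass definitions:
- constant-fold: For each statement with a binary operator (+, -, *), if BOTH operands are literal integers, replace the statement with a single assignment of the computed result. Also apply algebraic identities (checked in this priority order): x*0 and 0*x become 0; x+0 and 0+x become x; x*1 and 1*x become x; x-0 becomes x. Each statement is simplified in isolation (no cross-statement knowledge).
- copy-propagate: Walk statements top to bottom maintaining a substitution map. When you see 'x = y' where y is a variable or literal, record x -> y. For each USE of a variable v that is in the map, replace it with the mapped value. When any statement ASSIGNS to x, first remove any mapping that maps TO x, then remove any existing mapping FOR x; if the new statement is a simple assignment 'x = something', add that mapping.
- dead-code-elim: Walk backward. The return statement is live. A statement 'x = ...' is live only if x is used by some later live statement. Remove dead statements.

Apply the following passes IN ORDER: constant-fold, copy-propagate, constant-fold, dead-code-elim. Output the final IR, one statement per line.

Answer: x = -1
return x

Derivation:
Initial IR:
  z = 1
  d = z + 0
  b = z
  x = b - 2
  a = 5 - d
  y = d
  v = b + b
  return x
After constant-fold (8 stmts):
  z = 1
  d = z
  b = z
  x = b - 2
  a = 5 - d
  y = d
  v = b + b
  return x
After copy-propagate (8 stmts):
  z = 1
  d = 1
  b = 1
  x = 1 - 2
  a = 5 - 1
  y = 1
  v = 1 + 1
  return x
After constant-fold (8 stmts):
  z = 1
  d = 1
  b = 1
  x = -1
  a = 4
  y = 1
  v = 2
  return x
After dead-code-elim (2 stmts):
  x = -1
  return x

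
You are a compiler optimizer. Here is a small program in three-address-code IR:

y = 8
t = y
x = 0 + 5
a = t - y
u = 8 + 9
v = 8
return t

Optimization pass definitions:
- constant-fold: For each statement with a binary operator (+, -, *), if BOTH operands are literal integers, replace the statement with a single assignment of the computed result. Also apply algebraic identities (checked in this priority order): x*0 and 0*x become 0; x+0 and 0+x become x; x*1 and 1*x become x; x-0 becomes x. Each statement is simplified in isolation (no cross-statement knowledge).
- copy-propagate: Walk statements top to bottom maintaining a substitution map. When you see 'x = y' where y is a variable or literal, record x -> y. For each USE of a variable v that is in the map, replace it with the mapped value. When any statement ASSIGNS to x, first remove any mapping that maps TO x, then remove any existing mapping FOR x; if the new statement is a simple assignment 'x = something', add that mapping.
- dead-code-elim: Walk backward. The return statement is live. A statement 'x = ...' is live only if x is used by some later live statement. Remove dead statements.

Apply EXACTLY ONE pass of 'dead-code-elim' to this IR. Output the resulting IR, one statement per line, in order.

Answer: y = 8
t = y
return t

Derivation:
Applying dead-code-elim statement-by-statement:
  [7] return t  -> KEEP (return); live=['t']
  [6] v = 8  -> DEAD (v not live)
  [5] u = 8 + 9  -> DEAD (u not live)
  [4] a = t - y  -> DEAD (a not live)
  [3] x = 0 + 5  -> DEAD (x not live)
  [2] t = y  -> KEEP; live=['y']
  [1] y = 8  -> KEEP; live=[]
Result (3 stmts):
  y = 8
  t = y
  return t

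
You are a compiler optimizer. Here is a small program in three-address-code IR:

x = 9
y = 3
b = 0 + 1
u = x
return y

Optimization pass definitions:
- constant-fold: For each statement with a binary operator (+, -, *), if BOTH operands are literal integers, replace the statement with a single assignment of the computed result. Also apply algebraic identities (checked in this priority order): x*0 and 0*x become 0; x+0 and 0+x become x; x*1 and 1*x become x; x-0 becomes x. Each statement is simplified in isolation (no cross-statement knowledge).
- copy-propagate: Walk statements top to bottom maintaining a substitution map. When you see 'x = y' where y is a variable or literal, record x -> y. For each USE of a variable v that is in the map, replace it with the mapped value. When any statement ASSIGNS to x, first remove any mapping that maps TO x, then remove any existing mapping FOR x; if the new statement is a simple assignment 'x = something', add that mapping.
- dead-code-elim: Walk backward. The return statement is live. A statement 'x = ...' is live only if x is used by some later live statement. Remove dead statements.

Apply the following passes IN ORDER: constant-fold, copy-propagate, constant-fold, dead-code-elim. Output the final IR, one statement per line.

Initial IR:
  x = 9
  y = 3
  b = 0 + 1
  u = x
  return y
After constant-fold (5 stmts):
  x = 9
  y = 3
  b = 1
  u = x
  return y
After copy-propagate (5 stmts):
  x = 9
  y = 3
  b = 1
  u = 9
  return 3
After constant-fold (5 stmts):
  x = 9
  y = 3
  b = 1
  u = 9
  return 3
After dead-code-elim (1 stmts):
  return 3

Answer: return 3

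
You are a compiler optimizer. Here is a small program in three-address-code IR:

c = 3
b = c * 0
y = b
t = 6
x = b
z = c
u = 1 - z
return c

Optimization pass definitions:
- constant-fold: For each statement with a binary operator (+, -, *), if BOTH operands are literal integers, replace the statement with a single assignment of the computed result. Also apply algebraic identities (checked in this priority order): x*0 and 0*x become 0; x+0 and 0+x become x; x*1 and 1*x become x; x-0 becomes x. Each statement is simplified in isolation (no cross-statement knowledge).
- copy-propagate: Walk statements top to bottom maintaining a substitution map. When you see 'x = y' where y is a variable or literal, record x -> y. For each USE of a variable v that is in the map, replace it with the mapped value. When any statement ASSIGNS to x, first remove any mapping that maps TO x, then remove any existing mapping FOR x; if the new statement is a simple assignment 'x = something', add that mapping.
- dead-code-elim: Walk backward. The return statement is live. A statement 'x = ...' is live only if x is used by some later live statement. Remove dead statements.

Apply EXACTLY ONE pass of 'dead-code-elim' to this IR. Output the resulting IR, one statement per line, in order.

Answer: c = 3
return c

Derivation:
Applying dead-code-elim statement-by-statement:
  [8] return c  -> KEEP (return); live=['c']
  [7] u = 1 - z  -> DEAD (u not live)
  [6] z = c  -> DEAD (z not live)
  [5] x = b  -> DEAD (x not live)
  [4] t = 6  -> DEAD (t not live)
  [3] y = b  -> DEAD (y not live)
  [2] b = c * 0  -> DEAD (b not live)
  [1] c = 3  -> KEEP; live=[]
Result (2 stmts):
  c = 3
  return c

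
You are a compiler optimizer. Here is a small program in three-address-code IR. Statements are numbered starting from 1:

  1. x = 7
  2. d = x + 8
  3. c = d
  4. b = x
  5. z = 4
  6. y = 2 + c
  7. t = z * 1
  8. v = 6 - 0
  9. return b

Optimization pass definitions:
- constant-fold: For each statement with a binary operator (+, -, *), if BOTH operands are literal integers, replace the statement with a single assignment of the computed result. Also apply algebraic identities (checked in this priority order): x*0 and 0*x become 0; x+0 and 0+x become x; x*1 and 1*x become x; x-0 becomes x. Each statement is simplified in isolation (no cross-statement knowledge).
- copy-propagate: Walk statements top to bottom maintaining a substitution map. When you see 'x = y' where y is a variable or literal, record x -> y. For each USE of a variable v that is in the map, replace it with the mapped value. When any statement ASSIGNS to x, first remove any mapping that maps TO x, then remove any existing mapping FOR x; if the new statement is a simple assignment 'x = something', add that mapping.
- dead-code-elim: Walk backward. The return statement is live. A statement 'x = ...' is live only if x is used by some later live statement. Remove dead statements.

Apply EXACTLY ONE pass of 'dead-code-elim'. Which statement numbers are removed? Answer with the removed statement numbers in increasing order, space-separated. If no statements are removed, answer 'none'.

Backward liveness scan:
Stmt 1 'x = 7': KEEP (x is live); live-in = []
Stmt 2 'd = x + 8': DEAD (d not in live set ['x'])
Stmt 3 'c = d': DEAD (c not in live set ['x'])
Stmt 4 'b = x': KEEP (b is live); live-in = ['x']
Stmt 5 'z = 4': DEAD (z not in live set ['b'])
Stmt 6 'y = 2 + c': DEAD (y not in live set ['b'])
Stmt 7 't = z * 1': DEAD (t not in live set ['b'])
Stmt 8 'v = 6 - 0': DEAD (v not in live set ['b'])
Stmt 9 'return b': KEEP (return); live-in = ['b']
Removed statement numbers: [2, 3, 5, 6, 7, 8]
Surviving IR:
  x = 7
  b = x
  return b

Answer: 2 3 5 6 7 8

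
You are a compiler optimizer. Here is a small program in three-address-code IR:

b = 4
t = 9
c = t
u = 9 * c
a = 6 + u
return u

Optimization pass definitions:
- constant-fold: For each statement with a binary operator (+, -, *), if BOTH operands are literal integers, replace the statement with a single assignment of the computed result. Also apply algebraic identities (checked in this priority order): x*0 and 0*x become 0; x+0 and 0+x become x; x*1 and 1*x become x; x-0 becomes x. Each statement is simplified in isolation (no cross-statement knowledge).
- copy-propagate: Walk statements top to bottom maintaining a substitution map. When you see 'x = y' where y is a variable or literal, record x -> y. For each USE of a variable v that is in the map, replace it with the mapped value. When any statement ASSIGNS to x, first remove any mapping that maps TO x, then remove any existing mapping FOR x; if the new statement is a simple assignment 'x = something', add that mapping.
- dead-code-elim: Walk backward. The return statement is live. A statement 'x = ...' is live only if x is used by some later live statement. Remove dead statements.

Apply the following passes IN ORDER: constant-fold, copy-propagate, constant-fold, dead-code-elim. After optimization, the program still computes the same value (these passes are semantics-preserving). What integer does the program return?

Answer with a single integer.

Answer: 81

Derivation:
Initial IR:
  b = 4
  t = 9
  c = t
  u = 9 * c
  a = 6 + u
  return u
After constant-fold (6 stmts):
  b = 4
  t = 9
  c = t
  u = 9 * c
  a = 6 + u
  return u
After copy-propagate (6 stmts):
  b = 4
  t = 9
  c = 9
  u = 9 * 9
  a = 6 + u
  return u
After constant-fold (6 stmts):
  b = 4
  t = 9
  c = 9
  u = 81
  a = 6 + u
  return u
After dead-code-elim (2 stmts):
  u = 81
  return u
Evaluate:
  b = 4  =>  b = 4
  t = 9  =>  t = 9
  c = t  =>  c = 9
  u = 9 * c  =>  u = 81
  a = 6 + u  =>  a = 87
  return u = 81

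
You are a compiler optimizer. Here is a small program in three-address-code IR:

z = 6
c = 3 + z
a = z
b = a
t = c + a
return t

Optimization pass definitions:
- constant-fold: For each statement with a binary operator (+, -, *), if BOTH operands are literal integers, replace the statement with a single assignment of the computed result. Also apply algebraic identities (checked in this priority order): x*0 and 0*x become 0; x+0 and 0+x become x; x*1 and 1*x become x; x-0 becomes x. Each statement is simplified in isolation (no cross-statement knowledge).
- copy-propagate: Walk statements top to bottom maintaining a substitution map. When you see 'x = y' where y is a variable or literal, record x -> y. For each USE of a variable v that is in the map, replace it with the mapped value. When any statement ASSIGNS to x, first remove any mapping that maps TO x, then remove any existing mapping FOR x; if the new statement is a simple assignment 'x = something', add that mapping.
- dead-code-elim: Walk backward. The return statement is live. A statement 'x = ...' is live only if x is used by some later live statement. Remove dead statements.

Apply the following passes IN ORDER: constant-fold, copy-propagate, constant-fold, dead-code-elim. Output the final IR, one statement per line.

Initial IR:
  z = 6
  c = 3 + z
  a = z
  b = a
  t = c + a
  return t
After constant-fold (6 stmts):
  z = 6
  c = 3 + z
  a = z
  b = a
  t = c + a
  return t
After copy-propagate (6 stmts):
  z = 6
  c = 3 + 6
  a = 6
  b = 6
  t = c + 6
  return t
After constant-fold (6 stmts):
  z = 6
  c = 9
  a = 6
  b = 6
  t = c + 6
  return t
After dead-code-elim (3 stmts):
  c = 9
  t = c + 6
  return t

Answer: c = 9
t = c + 6
return t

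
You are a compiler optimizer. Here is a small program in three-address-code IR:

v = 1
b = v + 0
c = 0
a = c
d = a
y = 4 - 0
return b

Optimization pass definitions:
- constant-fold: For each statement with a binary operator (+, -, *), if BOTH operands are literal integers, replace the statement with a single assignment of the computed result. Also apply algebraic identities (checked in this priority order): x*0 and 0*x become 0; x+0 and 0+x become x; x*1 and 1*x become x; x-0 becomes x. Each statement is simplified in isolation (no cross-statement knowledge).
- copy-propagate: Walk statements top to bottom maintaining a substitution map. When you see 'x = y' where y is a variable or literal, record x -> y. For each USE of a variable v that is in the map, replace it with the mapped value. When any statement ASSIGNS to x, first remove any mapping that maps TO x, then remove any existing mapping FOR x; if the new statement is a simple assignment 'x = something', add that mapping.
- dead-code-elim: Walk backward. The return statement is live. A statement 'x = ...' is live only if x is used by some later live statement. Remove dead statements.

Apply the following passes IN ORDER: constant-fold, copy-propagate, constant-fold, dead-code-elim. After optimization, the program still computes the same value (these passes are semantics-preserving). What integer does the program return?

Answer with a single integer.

Answer: 1

Derivation:
Initial IR:
  v = 1
  b = v + 0
  c = 0
  a = c
  d = a
  y = 4 - 0
  return b
After constant-fold (7 stmts):
  v = 1
  b = v
  c = 0
  a = c
  d = a
  y = 4
  return b
After copy-propagate (7 stmts):
  v = 1
  b = 1
  c = 0
  a = 0
  d = 0
  y = 4
  return 1
After constant-fold (7 stmts):
  v = 1
  b = 1
  c = 0
  a = 0
  d = 0
  y = 4
  return 1
After dead-code-elim (1 stmts):
  return 1
Evaluate:
  v = 1  =>  v = 1
  b = v + 0  =>  b = 1
  c = 0  =>  c = 0
  a = c  =>  a = 0
  d = a  =>  d = 0
  y = 4 - 0  =>  y = 4
  return b = 1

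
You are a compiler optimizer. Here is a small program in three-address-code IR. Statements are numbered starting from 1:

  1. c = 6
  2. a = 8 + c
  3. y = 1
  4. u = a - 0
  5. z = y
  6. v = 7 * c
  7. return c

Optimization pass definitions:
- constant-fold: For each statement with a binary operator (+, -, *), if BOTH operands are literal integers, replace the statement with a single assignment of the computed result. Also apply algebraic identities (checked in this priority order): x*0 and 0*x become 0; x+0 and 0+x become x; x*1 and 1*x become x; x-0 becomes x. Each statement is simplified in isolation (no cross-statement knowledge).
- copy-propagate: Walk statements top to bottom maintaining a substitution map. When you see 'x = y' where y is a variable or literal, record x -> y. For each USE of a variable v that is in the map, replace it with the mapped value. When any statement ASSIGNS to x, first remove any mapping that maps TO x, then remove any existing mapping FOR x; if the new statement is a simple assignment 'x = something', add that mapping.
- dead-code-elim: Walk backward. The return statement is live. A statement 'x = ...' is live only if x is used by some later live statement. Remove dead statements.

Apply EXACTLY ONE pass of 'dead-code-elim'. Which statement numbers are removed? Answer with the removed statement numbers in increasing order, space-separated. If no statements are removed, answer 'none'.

Backward liveness scan:
Stmt 1 'c = 6': KEEP (c is live); live-in = []
Stmt 2 'a = 8 + c': DEAD (a not in live set ['c'])
Stmt 3 'y = 1': DEAD (y not in live set ['c'])
Stmt 4 'u = a - 0': DEAD (u not in live set ['c'])
Stmt 5 'z = y': DEAD (z not in live set ['c'])
Stmt 6 'v = 7 * c': DEAD (v not in live set ['c'])
Stmt 7 'return c': KEEP (return); live-in = ['c']
Removed statement numbers: [2, 3, 4, 5, 6]
Surviving IR:
  c = 6
  return c

Answer: 2 3 4 5 6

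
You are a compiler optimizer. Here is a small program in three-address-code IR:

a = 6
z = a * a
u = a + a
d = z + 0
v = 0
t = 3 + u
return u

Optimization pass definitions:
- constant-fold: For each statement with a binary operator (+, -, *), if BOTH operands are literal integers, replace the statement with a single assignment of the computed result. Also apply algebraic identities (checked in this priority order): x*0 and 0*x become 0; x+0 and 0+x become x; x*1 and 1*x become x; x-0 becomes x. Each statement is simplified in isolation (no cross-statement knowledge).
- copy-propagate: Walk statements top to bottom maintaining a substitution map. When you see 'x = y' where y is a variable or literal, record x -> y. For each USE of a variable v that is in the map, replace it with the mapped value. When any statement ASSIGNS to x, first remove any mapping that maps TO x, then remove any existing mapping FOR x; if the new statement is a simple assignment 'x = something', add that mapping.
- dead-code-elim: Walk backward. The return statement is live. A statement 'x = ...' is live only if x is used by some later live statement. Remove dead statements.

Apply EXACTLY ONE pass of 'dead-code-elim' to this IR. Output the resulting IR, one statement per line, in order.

Applying dead-code-elim statement-by-statement:
  [7] return u  -> KEEP (return); live=['u']
  [6] t = 3 + u  -> DEAD (t not live)
  [5] v = 0  -> DEAD (v not live)
  [4] d = z + 0  -> DEAD (d not live)
  [3] u = a + a  -> KEEP; live=['a']
  [2] z = a * a  -> DEAD (z not live)
  [1] a = 6  -> KEEP; live=[]
Result (3 stmts):
  a = 6
  u = a + a
  return u

Answer: a = 6
u = a + a
return u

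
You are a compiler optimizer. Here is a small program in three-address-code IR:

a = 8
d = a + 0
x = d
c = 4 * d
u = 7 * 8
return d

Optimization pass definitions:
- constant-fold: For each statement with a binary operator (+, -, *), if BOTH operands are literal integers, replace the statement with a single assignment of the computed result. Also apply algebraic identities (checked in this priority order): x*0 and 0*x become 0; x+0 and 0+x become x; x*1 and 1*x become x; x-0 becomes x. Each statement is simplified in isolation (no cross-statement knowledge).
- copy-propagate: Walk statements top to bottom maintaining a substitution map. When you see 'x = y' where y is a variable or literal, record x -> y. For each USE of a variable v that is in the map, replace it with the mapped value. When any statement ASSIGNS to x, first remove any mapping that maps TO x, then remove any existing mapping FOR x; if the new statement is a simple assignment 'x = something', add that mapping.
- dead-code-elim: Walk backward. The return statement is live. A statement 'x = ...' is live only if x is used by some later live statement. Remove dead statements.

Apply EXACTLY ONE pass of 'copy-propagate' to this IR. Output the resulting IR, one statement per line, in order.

Applying copy-propagate statement-by-statement:
  [1] a = 8  (unchanged)
  [2] d = a + 0  -> d = 8 + 0
  [3] x = d  (unchanged)
  [4] c = 4 * d  (unchanged)
  [5] u = 7 * 8  (unchanged)
  [6] return d  (unchanged)
Result (6 stmts):
  a = 8
  d = 8 + 0
  x = d
  c = 4 * d
  u = 7 * 8
  return d

Answer: a = 8
d = 8 + 0
x = d
c = 4 * d
u = 7 * 8
return d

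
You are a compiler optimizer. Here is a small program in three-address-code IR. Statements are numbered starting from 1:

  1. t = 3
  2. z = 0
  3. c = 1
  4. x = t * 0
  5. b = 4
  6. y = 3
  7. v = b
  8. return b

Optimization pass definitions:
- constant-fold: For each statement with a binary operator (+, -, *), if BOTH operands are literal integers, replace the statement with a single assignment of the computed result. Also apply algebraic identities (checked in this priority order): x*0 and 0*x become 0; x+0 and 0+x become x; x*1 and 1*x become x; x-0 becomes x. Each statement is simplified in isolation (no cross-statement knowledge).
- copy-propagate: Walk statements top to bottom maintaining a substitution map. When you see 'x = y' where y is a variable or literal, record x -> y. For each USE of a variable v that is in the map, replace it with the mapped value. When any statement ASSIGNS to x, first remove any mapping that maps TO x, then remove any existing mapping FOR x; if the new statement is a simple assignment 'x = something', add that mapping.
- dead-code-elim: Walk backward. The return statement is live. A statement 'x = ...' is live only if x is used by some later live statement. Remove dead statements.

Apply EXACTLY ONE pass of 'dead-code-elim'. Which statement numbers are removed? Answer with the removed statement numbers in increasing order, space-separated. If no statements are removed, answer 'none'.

Answer: 1 2 3 4 6 7

Derivation:
Backward liveness scan:
Stmt 1 't = 3': DEAD (t not in live set [])
Stmt 2 'z = 0': DEAD (z not in live set [])
Stmt 3 'c = 1': DEAD (c not in live set [])
Stmt 4 'x = t * 0': DEAD (x not in live set [])
Stmt 5 'b = 4': KEEP (b is live); live-in = []
Stmt 6 'y = 3': DEAD (y not in live set ['b'])
Stmt 7 'v = b': DEAD (v not in live set ['b'])
Stmt 8 'return b': KEEP (return); live-in = ['b']
Removed statement numbers: [1, 2, 3, 4, 6, 7]
Surviving IR:
  b = 4
  return b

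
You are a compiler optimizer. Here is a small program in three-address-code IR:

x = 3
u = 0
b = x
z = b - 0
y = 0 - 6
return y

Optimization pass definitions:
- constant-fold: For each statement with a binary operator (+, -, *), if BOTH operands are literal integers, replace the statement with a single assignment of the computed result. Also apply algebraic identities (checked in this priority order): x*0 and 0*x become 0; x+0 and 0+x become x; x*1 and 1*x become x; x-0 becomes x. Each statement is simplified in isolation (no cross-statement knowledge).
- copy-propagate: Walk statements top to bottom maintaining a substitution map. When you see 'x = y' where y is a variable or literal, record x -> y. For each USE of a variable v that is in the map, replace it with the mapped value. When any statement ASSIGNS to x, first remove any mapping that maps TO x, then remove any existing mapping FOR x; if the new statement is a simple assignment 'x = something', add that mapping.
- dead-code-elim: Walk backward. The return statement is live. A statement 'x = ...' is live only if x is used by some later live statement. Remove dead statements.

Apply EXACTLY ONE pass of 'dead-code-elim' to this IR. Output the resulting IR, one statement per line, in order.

Answer: y = 0 - 6
return y

Derivation:
Applying dead-code-elim statement-by-statement:
  [6] return y  -> KEEP (return); live=['y']
  [5] y = 0 - 6  -> KEEP; live=[]
  [4] z = b - 0  -> DEAD (z not live)
  [3] b = x  -> DEAD (b not live)
  [2] u = 0  -> DEAD (u not live)
  [1] x = 3  -> DEAD (x not live)
Result (2 stmts):
  y = 0 - 6
  return y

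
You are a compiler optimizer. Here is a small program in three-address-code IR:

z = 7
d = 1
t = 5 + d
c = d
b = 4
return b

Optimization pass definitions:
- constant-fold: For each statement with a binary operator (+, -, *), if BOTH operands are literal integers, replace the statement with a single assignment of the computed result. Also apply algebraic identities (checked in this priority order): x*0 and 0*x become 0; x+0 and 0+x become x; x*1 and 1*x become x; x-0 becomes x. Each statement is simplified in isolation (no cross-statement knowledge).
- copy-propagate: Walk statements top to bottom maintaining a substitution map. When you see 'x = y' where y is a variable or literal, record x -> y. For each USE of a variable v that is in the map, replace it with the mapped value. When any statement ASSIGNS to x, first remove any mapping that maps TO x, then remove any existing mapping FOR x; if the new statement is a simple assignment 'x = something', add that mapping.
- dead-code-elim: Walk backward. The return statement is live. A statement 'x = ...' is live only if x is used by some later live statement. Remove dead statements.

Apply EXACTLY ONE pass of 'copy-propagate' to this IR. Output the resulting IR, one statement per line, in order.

Applying copy-propagate statement-by-statement:
  [1] z = 7  (unchanged)
  [2] d = 1  (unchanged)
  [3] t = 5 + d  -> t = 5 + 1
  [4] c = d  -> c = 1
  [5] b = 4  (unchanged)
  [6] return b  -> return 4
Result (6 stmts):
  z = 7
  d = 1
  t = 5 + 1
  c = 1
  b = 4
  return 4

Answer: z = 7
d = 1
t = 5 + 1
c = 1
b = 4
return 4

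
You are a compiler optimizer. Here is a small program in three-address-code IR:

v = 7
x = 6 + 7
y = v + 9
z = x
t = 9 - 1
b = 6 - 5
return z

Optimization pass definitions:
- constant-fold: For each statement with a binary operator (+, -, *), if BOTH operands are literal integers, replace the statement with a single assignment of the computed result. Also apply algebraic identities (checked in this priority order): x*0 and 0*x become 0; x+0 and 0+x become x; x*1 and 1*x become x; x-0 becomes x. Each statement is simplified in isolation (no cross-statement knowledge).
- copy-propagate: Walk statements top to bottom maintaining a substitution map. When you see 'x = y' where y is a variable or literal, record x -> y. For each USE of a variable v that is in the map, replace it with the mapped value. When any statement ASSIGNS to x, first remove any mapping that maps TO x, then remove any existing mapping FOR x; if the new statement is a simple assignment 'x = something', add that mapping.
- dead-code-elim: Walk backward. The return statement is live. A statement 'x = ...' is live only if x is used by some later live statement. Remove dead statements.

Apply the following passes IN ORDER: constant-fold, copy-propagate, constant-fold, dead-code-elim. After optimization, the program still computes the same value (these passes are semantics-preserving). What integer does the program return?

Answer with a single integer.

Answer: 13

Derivation:
Initial IR:
  v = 7
  x = 6 + 7
  y = v + 9
  z = x
  t = 9 - 1
  b = 6 - 5
  return z
After constant-fold (7 stmts):
  v = 7
  x = 13
  y = v + 9
  z = x
  t = 8
  b = 1
  return z
After copy-propagate (7 stmts):
  v = 7
  x = 13
  y = 7 + 9
  z = 13
  t = 8
  b = 1
  return 13
After constant-fold (7 stmts):
  v = 7
  x = 13
  y = 16
  z = 13
  t = 8
  b = 1
  return 13
After dead-code-elim (1 stmts):
  return 13
Evaluate:
  v = 7  =>  v = 7
  x = 6 + 7  =>  x = 13
  y = v + 9  =>  y = 16
  z = x  =>  z = 13
  t = 9 - 1  =>  t = 8
  b = 6 - 5  =>  b = 1
  return z = 13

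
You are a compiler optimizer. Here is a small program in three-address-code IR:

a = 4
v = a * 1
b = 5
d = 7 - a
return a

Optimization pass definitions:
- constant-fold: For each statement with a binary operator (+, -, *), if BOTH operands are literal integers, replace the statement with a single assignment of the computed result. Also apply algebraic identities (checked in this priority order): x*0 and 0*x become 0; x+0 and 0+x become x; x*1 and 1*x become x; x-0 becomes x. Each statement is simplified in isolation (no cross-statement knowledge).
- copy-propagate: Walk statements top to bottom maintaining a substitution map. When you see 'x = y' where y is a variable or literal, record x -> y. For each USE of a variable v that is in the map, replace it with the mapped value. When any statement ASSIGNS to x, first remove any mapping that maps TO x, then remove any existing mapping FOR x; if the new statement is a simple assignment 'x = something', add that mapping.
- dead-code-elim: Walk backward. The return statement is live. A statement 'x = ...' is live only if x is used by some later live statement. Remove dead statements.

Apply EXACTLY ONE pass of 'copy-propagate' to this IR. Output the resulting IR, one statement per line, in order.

Answer: a = 4
v = 4 * 1
b = 5
d = 7 - 4
return 4

Derivation:
Applying copy-propagate statement-by-statement:
  [1] a = 4  (unchanged)
  [2] v = a * 1  -> v = 4 * 1
  [3] b = 5  (unchanged)
  [4] d = 7 - a  -> d = 7 - 4
  [5] return a  -> return 4
Result (5 stmts):
  a = 4
  v = 4 * 1
  b = 5
  d = 7 - 4
  return 4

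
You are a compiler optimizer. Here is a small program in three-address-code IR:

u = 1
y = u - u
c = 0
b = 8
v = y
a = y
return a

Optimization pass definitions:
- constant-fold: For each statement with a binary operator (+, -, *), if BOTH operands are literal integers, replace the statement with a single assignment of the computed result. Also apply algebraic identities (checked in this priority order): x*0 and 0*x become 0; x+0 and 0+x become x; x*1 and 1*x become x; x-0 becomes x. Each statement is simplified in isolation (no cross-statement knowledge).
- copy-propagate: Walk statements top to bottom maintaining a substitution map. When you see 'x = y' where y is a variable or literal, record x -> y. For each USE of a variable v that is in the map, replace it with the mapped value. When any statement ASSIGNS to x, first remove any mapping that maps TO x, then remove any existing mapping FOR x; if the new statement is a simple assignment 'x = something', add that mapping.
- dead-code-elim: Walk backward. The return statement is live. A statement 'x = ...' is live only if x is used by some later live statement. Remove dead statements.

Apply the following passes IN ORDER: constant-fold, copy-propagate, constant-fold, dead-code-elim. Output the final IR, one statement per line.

Initial IR:
  u = 1
  y = u - u
  c = 0
  b = 8
  v = y
  a = y
  return a
After constant-fold (7 stmts):
  u = 1
  y = u - u
  c = 0
  b = 8
  v = y
  a = y
  return a
After copy-propagate (7 stmts):
  u = 1
  y = 1 - 1
  c = 0
  b = 8
  v = y
  a = y
  return y
After constant-fold (7 stmts):
  u = 1
  y = 0
  c = 0
  b = 8
  v = y
  a = y
  return y
After dead-code-elim (2 stmts):
  y = 0
  return y

Answer: y = 0
return y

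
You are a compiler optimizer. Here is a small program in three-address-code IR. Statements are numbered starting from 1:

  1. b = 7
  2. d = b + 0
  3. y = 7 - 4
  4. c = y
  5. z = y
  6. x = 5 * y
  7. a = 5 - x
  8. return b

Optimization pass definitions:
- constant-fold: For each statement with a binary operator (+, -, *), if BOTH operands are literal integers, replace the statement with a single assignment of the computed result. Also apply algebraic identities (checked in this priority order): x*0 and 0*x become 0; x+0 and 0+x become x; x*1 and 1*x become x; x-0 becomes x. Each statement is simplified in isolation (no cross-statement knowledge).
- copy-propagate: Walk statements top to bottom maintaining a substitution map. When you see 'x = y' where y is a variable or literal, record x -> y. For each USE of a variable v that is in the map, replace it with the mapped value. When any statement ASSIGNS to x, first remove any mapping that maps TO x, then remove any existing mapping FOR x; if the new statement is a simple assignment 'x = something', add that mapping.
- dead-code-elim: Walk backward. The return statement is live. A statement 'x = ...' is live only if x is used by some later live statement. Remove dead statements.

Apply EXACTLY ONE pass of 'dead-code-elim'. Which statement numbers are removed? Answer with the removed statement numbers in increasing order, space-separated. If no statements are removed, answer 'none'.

Backward liveness scan:
Stmt 1 'b = 7': KEEP (b is live); live-in = []
Stmt 2 'd = b + 0': DEAD (d not in live set ['b'])
Stmt 3 'y = 7 - 4': DEAD (y not in live set ['b'])
Stmt 4 'c = y': DEAD (c not in live set ['b'])
Stmt 5 'z = y': DEAD (z not in live set ['b'])
Stmt 6 'x = 5 * y': DEAD (x not in live set ['b'])
Stmt 7 'a = 5 - x': DEAD (a not in live set ['b'])
Stmt 8 'return b': KEEP (return); live-in = ['b']
Removed statement numbers: [2, 3, 4, 5, 6, 7]
Surviving IR:
  b = 7
  return b

Answer: 2 3 4 5 6 7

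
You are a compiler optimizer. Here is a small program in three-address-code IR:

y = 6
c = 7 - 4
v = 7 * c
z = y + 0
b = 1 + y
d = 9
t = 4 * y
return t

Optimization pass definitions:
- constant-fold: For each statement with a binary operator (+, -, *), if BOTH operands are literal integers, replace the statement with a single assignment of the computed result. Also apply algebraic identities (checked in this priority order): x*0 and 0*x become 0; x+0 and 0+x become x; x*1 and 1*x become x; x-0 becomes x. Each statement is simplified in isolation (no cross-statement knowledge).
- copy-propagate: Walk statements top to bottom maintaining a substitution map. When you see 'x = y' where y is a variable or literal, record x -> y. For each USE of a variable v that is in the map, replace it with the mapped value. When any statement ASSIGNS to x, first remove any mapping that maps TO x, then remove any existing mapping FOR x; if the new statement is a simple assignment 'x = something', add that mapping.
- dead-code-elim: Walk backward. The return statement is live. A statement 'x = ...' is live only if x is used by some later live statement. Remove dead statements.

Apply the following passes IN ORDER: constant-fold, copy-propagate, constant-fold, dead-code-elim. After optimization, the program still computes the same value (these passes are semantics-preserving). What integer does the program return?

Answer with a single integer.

Initial IR:
  y = 6
  c = 7 - 4
  v = 7 * c
  z = y + 0
  b = 1 + y
  d = 9
  t = 4 * y
  return t
After constant-fold (8 stmts):
  y = 6
  c = 3
  v = 7 * c
  z = y
  b = 1 + y
  d = 9
  t = 4 * y
  return t
After copy-propagate (8 stmts):
  y = 6
  c = 3
  v = 7 * 3
  z = 6
  b = 1 + 6
  d = 9
  t = 4 * 6
  return t
After constant-fold (8 stmts):
  y = 6
  c = 3
  v = 21
  z = 6
  b = 7
  d = 9
  t = 24
  return t
After dead-code-elim (2 stmts):
  t = 24
  return t
Evaluate:
  y = 6  =>  y = 6
  c = 7 - 4  =>  c = 3
  v = 7 * c  =>  v = 21
  z = y + 0  =>  z = 6
  b = 1 + y  =>  b = 7
  d = 9  =>  d = 9
  t = 4 * y  =>  t = 24
  return t = 24

Answer: 24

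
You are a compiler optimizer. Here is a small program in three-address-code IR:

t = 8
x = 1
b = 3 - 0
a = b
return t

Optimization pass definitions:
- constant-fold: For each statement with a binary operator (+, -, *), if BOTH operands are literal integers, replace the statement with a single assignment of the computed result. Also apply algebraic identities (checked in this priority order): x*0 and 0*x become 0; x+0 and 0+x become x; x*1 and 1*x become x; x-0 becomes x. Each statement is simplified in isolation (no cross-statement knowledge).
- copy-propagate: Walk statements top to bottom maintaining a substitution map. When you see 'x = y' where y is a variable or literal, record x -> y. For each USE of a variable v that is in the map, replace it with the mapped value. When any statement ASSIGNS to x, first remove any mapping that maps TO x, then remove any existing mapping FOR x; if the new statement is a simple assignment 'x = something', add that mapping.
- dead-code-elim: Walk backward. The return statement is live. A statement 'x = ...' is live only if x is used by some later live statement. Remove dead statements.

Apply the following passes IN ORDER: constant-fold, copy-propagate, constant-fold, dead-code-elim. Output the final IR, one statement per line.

Initial IR:
  t = 8
  x = 1
  b = 3 - 0
  a = b
  return t
After constant-fold (5 stmts):
  t = 8
  x = 1
  b = 3
  a = b
  return t
After copy-propagate (5 stmts):
  t = 8
  x = 1
  b = 3
  a = 3
  return 8
After constant-fold (5 stmts):
  t = 8
  x = 1
  b = 3
  a = 3
  return 8
After dead-code-elim (1 stmts):
  return 8

Answer: return 8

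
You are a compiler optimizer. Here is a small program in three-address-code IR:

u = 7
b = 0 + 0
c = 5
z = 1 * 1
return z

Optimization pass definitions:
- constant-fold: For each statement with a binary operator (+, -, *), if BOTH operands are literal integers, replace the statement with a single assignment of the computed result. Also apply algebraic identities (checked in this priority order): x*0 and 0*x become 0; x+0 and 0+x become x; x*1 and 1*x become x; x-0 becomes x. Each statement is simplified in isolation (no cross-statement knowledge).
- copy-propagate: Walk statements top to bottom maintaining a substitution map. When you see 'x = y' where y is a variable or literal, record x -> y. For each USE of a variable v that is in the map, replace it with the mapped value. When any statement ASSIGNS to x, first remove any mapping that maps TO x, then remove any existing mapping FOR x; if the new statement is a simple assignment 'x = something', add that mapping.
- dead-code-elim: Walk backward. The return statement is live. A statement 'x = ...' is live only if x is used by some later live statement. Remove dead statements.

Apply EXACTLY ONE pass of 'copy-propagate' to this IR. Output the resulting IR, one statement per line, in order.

Applying copy-propagate statement-by-statement:
  [1] u = 7  (unchanged)
  [2] b = 0 + 0  (unchanged)
  [3] c = 5  (unchanged)
  [4] z = 1 * 1  (unchanged)
  [5] return z  (unchanged)
Result (5 stmts):
  u = 7
  b = 0 + 0
  c = 5
  z = 1 * 1
  return z

Answer: u = 7
b = 0 + 0
c = 5
z = 1 * 1
return z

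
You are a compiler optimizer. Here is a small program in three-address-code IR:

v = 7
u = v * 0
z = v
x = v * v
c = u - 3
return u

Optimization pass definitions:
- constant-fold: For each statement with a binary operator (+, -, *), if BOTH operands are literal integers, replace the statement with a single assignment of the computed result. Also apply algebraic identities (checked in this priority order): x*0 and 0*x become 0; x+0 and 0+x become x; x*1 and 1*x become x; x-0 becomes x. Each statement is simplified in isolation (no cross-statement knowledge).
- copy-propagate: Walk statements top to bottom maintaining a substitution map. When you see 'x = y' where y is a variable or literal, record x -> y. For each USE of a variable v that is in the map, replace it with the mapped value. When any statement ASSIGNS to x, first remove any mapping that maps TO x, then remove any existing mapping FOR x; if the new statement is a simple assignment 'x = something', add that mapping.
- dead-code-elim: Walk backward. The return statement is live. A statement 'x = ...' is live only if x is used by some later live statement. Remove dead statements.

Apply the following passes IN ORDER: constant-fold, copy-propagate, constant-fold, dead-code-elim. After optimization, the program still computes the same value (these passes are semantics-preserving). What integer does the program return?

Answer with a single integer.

Answer: 0

Derivation:
Initial IR:
  v = 7
  u = v * 0
  z = v
  x = v * v
  c = u - 3
  return u
After constant-fold (6 stmts):
  v = 7
  u = 0
  z = v
  x = v * v
  c = u - 3
  return u
After copy-propagate (6 stmts):
  v = 7
  u = 0
  z = 7
  x = 7 * 7
  c = 0 - 3
  return 0
After constant-fold (6 stmts):
  v = 7
  u = 0
  z = 7
  x = 49
  c = -3
  return 0
After dead-code-elim (1 stmts):
  return 0
Evaluate:
  v = 7  =>  v = 7
  u = v * 0  =>  u = 0
  z = v  =>  z = 7
  x = v * v  =>  x = 49
  c = u - 3  =>  c = -3
  return u = 0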